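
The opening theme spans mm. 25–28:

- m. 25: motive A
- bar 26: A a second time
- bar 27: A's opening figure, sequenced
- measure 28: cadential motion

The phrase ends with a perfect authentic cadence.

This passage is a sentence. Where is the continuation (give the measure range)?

After the presentation (measures 25–26), the continuation covers the fragmentation through the cadence: mm. 27–28.

measures 27–28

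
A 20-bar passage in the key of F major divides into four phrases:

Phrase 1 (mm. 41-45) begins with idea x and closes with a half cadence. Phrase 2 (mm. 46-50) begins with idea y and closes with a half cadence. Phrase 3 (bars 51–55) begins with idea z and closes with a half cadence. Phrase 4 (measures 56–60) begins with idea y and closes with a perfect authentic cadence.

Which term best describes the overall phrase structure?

contrasting double period

Four phrases in two halves: the first half (mm. 41–50) ends with a half cadence, the second (mm. 51-60) with a perfect authentic cadence — a large antecedent–consequent pair, i.e. a double period.
Phrase 3 begins with different material from phrase 1, making it contrasting.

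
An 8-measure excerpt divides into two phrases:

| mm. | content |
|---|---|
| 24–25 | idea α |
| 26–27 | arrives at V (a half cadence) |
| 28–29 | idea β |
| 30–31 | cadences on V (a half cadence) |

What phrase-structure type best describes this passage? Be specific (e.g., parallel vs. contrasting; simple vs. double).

The second phrase closes with a half cadence, which is not stronger than the first phrase's half cadence; without a weak→strong cadential pair there is no antecedent–consequent relationship, so this is a phrase group rather than a period.

phrase group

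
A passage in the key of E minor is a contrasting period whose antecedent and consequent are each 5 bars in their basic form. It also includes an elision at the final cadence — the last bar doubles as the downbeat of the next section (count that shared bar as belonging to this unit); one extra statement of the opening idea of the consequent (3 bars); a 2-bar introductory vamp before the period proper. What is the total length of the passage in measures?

15 measures

Basic contrasting period: 5 + 5 = 10 bars.
10 (basic form) + 3 (extra statement) + 2 (introduction) = 15.
The elision shares a bar with the next section but does not change this unit's count.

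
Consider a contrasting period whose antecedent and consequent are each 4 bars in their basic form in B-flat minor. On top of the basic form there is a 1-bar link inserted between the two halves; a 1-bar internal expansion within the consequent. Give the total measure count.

Basic contrasting period: 4 + 4 = 8 bars.
8 (basic form) + 1 (link) + 1 (internal expansion) = 10.

10 measures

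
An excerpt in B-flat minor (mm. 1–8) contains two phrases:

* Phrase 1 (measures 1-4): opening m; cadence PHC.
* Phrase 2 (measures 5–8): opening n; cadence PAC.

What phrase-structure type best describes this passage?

Phrase 1 ends with a Phrygian half cadence (weaker) and phrase 2 with a perfect authentic cadence (stronger): antecedent + consequent = a period.
The two phrases open with different material (m / n), so the period is contrasting.

contrasting period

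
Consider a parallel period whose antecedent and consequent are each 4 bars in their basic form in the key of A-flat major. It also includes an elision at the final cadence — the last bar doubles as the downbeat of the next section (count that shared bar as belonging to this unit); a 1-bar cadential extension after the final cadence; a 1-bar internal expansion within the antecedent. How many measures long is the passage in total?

Basic parallel period: 4 + 4 = 8 bars.
8 (basic form) + 1 (cadential extension) + 1 (internal expansion) = 10.
The elision shares a bar with the next section but does not change this unit's count.

10 measures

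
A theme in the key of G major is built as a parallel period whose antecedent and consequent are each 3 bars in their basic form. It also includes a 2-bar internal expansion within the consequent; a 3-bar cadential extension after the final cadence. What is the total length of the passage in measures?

11 measures

Basic parallel period: 3 + 3 = 6 bars.
6 (basic form) + 2 (internal expansion) + 3 (cadential extension) = 11.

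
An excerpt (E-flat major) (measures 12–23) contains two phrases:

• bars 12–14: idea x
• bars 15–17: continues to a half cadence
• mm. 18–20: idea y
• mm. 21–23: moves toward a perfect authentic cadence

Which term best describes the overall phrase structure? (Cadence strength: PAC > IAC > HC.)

contrasting period

Phrase 1 ends with a half cadence (weaker) and phrase 2 with a perfect authentic cadence (stronger): antecedent + consequent = a period.
The two phrases open with different material (x / y), so the period is contrasting.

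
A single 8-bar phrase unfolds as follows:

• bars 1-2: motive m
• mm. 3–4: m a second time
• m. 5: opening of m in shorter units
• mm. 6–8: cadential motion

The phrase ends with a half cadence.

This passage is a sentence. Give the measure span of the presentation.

measures 1–4

The presentation of a sentence is the basic idea (mm. 1–2) plus its repetition (mm. 3–4); the presentation is therefore bars 1–4.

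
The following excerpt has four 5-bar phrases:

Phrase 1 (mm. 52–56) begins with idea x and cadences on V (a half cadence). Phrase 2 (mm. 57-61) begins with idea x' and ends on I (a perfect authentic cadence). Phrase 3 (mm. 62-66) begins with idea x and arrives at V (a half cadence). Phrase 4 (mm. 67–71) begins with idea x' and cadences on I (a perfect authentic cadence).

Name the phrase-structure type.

repeated period

The cadence pattern HC–PAC–HC–PAC is weak–strong twice, and phrases 3–4 restate phrases 1–2: a period heard twice, not a double period (which would end weakly at phrase 2).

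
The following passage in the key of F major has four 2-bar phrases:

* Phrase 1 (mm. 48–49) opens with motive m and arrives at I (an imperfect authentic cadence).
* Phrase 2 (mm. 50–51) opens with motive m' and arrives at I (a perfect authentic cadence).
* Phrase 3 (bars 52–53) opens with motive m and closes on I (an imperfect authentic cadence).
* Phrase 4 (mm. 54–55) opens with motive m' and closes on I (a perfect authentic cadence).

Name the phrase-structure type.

The cadence pattern IAC–PAC–IAC–PAC is weak–strong twice, and phrases 3–4 restate phrases 1–2: a period heard twice, not a double period (which would end weakly at phrase 2).

repeated period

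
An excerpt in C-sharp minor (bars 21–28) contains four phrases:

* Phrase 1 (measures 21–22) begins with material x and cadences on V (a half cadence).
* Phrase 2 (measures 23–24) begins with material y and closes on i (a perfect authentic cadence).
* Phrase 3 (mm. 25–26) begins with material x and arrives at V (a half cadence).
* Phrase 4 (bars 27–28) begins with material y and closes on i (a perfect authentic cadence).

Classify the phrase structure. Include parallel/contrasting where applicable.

repeated period

The cadence pattern HC–PAC–HC–PAC is weak–strong twice, and phrases 3–4 restate phrases 1–2: a period heard twice, not a double period (which would end weakly at phrase 2).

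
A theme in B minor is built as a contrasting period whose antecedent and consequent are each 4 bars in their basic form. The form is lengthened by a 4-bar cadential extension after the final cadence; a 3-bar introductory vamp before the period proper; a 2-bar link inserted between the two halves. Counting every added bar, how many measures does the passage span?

17 measures

Basic contrasting period: 4 + 4 = 8 bars.
8 (basic form) + 4 (cadential extension) + 3 (introduction) + 2 (link) = 17.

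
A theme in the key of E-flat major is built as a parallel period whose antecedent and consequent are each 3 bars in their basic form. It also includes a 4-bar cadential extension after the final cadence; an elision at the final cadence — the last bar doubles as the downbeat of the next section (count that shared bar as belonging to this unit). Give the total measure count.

Basic parallel period: 3 + 3 = 6 bars.
6 (basic form) + 4 (cadential extension) = 10.
The elision shares a bar with the next section but does not change this unit's count.

10 measures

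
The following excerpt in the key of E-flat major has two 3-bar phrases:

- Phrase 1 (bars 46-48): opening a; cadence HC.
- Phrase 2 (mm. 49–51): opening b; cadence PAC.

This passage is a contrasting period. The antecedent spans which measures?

The antecedent is the phrase ending with the weaker cadence (half cadence, phrase 1) and the consequent the one ending more conclusively (perfect authentic cadence, phrase 2); the antecedent is bars 46–48.

measures 46–48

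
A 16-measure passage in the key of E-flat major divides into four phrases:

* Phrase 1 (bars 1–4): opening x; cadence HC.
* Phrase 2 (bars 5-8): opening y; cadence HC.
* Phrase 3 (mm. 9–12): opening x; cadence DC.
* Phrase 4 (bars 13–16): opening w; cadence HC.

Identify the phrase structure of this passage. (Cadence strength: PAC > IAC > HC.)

phrase group

Phrase 4 ends with a half cadence, no stronger than phrase 2's half cadence, so the four phrases do not form a double period; nor do phrases 3–4 duplicate 1–2, so it is not a repeated period. With no phrase reaching a conclusive cadence, the passage is a phrase group.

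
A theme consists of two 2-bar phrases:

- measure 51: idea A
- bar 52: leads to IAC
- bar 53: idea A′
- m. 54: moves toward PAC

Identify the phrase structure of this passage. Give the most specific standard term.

parallel period

Phrase 1 ends with an imperfect authentic cadence (weaker) and phrase 2 with a perfect authentic cadence (stronger): antecedent + consequent = a period.
The two phrases open with the same material (A / A′), so the period is parallel.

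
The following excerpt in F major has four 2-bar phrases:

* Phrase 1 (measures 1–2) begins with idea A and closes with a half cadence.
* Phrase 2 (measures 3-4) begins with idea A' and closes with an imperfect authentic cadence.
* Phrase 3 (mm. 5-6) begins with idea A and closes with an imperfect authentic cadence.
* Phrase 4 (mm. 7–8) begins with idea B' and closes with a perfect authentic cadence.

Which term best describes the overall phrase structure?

Four phrases in two halves: the first half (bars 1–4) ends with an imperfect authentic cadence, the second (mm. 5–8) with a perfect authentic cadence — a large antecedent–consequent pair, i.e. a double period.
Phrase 3 begins with the same material as phrase 1, making it parallel.

parallel double period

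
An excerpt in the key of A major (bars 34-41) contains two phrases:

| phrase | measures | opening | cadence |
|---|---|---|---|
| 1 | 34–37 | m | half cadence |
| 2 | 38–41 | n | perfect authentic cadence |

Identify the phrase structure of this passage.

Phrase 1 ends with a half cadence (weaker) and phrase 2 with a perfect authentic cadence (stronger): antecedent + consequent = a period.
The two phrases open with different material (m / n), so the period is contrasting.

contrasting period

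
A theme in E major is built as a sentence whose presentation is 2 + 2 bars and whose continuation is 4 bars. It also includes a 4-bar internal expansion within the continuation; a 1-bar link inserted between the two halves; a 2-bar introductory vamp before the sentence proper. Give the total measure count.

15 measures

Basic sentence: 2 + 2 + 4 = 8 bars.
8 (basic form) + 4 (internal expansion) + 1 (link) + 2 (introduction) = 15.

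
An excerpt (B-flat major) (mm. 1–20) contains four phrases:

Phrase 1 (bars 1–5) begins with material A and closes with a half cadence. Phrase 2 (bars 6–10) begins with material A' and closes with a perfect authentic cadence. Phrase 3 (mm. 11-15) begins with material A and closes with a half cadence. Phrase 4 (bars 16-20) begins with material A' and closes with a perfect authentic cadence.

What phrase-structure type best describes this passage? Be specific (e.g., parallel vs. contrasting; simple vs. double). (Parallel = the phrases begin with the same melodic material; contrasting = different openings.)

repeated period

The cadence pattern HC–PAC–HC–PAC is weak–strong twice, and phrases 3–4 restate phrases 1–2: a period heard twice, not a double period (which would end weakly at phrase 2).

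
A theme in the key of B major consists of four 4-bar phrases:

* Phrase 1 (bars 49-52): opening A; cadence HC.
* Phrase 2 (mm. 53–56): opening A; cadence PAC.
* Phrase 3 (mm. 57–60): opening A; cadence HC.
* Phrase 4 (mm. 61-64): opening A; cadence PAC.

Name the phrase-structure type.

repeated period

The cadence pattern HC–PAC–HC–PAC is weak–strong twice, and phrases 3–4 restate phrases 1–2: a period heard twice, not a double period (which would end weakly at phrase 2).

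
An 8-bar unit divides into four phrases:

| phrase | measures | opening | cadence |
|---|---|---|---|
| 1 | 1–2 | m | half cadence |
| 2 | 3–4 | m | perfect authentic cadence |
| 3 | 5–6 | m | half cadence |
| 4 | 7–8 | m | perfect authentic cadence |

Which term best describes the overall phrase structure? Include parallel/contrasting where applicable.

repeated period

The cadence pattern HC–PAC–HC–PAC is weak–strong twice, and phrases 3–4 restate phrases 1–2: a period heard twice, not a double period (which would end weakly at phrase 2).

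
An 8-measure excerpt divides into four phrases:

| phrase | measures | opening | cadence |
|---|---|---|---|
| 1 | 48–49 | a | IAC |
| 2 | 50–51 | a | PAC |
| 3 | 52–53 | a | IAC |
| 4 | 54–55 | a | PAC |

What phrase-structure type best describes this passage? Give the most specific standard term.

The cadence pattern IAC–PAC–IAC–PAC is weak–strong twice, and phrases 3–4 restate phrases 1–2: a period heard twice, not a double period (which would end weakly at phrase 2).

repeated period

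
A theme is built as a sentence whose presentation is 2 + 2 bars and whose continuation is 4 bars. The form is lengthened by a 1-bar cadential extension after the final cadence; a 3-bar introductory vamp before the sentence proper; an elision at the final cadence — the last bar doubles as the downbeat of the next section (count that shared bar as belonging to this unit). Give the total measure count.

Basic sentence: 2 + 2 + 4 = 8 bars.
8 (basic form) + 1 (cadential extension) + 3 (introduction) = 12.
The elision shares a bar with the next section but does not change this unit's count.

12 measures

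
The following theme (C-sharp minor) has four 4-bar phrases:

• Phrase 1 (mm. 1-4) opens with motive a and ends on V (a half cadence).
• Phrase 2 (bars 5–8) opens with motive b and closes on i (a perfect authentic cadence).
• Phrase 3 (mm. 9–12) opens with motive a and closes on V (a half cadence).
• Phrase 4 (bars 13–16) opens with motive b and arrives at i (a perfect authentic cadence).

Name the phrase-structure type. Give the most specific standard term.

The cadence pattern HC–PAC–HC–PAC is weak–strong twice, and phrases 3–4 restate phrases 1–2: a period heard twice, not a double period (which would end weakly at phrase 2).

repeated period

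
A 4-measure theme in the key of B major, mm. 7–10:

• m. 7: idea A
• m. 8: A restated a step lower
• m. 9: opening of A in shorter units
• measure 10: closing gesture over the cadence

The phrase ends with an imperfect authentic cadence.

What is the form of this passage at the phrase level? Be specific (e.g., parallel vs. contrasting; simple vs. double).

sentence

Basic idea (m. 7) + its repetition (bar 8) form the presentation; fragmentation and cadence (mm. 9–10) form the continuation — the 4-bar whole is a sentence.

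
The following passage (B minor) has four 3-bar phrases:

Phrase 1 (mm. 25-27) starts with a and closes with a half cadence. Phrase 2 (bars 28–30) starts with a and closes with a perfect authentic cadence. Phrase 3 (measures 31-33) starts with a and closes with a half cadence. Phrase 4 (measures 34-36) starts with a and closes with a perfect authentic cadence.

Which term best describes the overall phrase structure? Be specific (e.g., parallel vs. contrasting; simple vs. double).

repeated period

The cadence pattern HC–PAC–HC–PAC is weak–strong twice, and phrases 3–4 restate phrases 1–2: a period heard twice, not a double period (which would end weakly at phrase 2).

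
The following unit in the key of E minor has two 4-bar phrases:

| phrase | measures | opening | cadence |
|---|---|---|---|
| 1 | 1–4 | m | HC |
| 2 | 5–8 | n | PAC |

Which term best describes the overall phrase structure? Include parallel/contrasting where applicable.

Phrase 1 ends with a half cadence (weaker) and phrase 2 with a perfect authentic cadence (stronger): antecedent + consequent = a period.
The two phrases open with different material (m / n), so the period is contrasting.

contrasting period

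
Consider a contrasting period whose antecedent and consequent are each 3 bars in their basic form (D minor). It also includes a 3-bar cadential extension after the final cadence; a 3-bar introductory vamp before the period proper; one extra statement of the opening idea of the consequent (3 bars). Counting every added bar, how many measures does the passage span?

Basic contrasting period: 3 + 3 = 6 bars.
6 (basic form) + 3 (cadential extension) + 3 (introduction) + 3 (extra statement) = 15.

15 measures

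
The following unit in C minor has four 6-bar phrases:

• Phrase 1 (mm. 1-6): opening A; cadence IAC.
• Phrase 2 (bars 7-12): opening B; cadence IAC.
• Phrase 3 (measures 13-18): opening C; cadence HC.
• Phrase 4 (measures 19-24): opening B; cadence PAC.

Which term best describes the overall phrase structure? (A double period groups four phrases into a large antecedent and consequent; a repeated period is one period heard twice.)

contrasting double period

Four phrases in two halves: the first half (mm. 1-12) ends with an imperfect authentic cadence, the second (measures 13–24) with a perfect authentic cadence — a large antecedent–consequent pair, i.e. a double period.
Phrase 3 begins with different material from phrase 1, making it contrasting.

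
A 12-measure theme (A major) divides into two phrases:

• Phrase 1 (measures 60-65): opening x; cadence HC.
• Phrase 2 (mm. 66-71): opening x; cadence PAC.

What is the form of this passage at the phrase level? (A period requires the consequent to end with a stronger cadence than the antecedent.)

parallel period

Phrase 1 ends with a half cadence (weaker) and phrase 2 with a perfect authentic cadence (stronger): antecedent + consequent = a period.
The two phrases open with the same material (x / x), so the period is parallel.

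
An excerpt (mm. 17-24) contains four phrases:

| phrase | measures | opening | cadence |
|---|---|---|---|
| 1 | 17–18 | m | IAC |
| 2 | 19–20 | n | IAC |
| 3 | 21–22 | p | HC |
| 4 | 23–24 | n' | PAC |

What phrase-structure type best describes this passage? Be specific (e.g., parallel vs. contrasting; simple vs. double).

Four phrases in two halves: the first half (mm. 17–20) ends with an imperfect authentic cadence, the second (measures 21-24) with a perfect authentic cadence — a large antecedent–consequent pair, i.e. a double period.
Phrase 3 begins with different material from phrase 1, making it contrasting.

contrasting double period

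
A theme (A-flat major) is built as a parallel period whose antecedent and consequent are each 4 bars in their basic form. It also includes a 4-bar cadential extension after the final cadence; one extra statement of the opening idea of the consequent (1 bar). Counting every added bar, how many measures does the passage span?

Basic parallel period: 4 + 4 = 8 bars.
8 (basic form) + 4 (cadential extension) + 1 (extra statement) = 13.

13 measures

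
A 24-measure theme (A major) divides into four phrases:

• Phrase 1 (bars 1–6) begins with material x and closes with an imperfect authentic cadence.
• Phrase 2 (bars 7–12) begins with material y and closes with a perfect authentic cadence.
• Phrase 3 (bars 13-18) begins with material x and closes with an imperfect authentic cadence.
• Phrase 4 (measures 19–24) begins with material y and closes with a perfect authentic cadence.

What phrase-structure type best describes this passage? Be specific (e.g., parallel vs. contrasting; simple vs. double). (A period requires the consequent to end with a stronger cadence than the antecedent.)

The cadence pattern IAC–PAC–IAC–PAC is weak–strong twice, and phrases 3–4 restate phrases 1–2: a period heard twice, not a double period (which would end weakly at phrase 2).

repeated period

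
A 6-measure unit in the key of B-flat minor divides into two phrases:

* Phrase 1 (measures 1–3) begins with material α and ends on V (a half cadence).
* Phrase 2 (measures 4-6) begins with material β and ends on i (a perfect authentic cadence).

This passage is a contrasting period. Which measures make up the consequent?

measures 4–6

The antecedent is the phrase ending with the weaker cadence (half cadence, phrase 1) and the consequent the one ending more conclusively (perfect authentic cadence, phrase 2); the consequent is bars 4–6.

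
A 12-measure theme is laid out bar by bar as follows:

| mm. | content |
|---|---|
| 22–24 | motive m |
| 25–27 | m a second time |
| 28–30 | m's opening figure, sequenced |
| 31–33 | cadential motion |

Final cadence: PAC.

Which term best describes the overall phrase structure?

sentence

Basic idea (mm. 22–24) + its repetition (bars 25–27) form the presentation; fragmentation and cadence (bars 28–33) form the continuation — the 12-bar whole is a sentence.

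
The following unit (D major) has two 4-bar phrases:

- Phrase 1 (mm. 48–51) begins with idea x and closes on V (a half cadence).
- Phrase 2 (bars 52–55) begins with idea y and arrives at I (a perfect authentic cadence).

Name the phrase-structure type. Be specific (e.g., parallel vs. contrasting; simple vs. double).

Phrase 1 ends with a half cadence (weaker) and phrase 2 with a perfect authentic cadence (stronger): antecedent + consequent = a period.
The two phrases open with different material (x / y), so the period is contrasting.

contrasting period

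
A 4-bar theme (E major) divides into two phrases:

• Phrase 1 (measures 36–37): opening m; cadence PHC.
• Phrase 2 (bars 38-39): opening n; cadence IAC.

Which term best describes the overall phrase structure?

contrasting period

Phrase 1 ends with a Phrygian half cadence (weaker) and phrase 2 with an imperfect authentic cadence (stronger): antecedent + consequent = a period.
The two phrases open with different material (m / n), so the period is contrasting.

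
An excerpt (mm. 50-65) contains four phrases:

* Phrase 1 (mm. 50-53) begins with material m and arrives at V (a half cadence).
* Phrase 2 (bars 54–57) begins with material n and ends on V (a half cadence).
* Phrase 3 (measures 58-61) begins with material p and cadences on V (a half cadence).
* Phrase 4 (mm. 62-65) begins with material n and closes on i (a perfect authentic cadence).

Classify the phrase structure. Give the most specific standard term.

Four phrases in two halves: the first half (mm. 50–57) ends with a half cadence, the second (mm. 58–65) with a perfect authentic cadence — a large antecedent–consequent pair, i.e. a double period.
Phrase 3 begins with different material from phrase 1, making it contrasting.

contrasting double period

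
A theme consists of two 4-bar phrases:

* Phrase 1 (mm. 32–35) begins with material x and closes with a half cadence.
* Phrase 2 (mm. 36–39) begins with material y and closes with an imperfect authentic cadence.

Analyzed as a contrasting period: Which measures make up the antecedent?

The antecedent is the phrase ending with the weaker cadence (half cadence, phrase 1) and the consequent the one ending more conclusively (imperfect authentic cadence, phrase 2); the antecedent is mm. 32-35.

measures 32–35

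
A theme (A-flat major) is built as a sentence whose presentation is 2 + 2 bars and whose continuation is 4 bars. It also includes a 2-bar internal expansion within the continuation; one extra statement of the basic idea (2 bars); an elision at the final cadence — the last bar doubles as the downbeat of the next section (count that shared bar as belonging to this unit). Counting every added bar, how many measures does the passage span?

Basic sentence: 2 + 2 + 4 = 8 bars.
8 (basic form) + 2 (internal expansion) + 2 (extra statement) = 12.
The elision shares a bar with the next section but does not change this unit's count.

12 measures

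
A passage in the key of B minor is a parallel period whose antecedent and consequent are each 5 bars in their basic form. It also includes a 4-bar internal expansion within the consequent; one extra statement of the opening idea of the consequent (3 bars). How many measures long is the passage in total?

Basic parallel period: 5 + 5 = 10 bars.
10 (basic form) + 4 (internal expansion) + 3 (extra statement) = 17.

17 measures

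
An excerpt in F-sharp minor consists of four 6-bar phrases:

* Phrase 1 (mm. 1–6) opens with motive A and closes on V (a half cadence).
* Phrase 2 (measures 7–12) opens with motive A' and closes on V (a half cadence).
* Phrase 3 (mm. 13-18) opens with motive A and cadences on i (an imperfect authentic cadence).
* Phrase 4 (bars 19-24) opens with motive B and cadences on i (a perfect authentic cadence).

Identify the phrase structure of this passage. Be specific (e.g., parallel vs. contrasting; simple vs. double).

parallel double period

Four phrases in two halves: the first half (bars 1–12) ends with a half cadence, the second (mm. 13–24) with a perfect authentic cadence — a large antecedent–consequent pair, i.e. a double period.
Phrase 3 begins with the same material as phrase 1, making it parallel.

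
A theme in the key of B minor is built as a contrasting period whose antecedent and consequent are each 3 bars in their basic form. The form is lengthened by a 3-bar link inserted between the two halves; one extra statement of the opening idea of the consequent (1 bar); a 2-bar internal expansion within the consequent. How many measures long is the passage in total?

Basic contrasting period: 3 + 3 = 6 bars.
6 (basic form) + 3 (link) + 1 (extra statement) + 2 (internal expansion) = 12.

12 measures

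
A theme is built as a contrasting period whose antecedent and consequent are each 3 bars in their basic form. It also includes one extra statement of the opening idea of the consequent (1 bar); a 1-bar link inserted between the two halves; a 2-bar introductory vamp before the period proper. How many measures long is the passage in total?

Basic contrasting period: 3 + 3 = 6 bars.
6 (basic form) + 1 (extra statement) + 1 (link) + 2 (introduction) = 10.

10 measures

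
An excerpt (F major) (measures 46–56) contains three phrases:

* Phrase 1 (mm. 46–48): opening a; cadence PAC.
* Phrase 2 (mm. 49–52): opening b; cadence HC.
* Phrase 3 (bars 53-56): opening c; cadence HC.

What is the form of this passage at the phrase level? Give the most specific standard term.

phrase group

The final phrase closes with a half cadence, which is not stronger than the preceding half cadence; the 3 phrases lack an overall antecedent–consequent design and so form a phrase group.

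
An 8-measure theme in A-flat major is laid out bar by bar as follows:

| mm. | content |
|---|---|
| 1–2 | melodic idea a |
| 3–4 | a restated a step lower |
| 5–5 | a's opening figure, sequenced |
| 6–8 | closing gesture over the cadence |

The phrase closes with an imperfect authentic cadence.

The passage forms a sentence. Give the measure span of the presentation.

The presentation of a sentence is the basic idea (mm. 1-2) plus its repetition (bars 3–4); the presentation is therefore measures 1-4.

measures 1–4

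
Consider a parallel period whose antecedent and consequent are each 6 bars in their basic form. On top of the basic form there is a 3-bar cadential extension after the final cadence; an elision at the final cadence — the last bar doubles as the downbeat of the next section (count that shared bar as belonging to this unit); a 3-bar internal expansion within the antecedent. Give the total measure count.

Basic parallel period: 6 + 6 = 12 bars.
12 (basic form) + 3 (cadential extension) + 3 (internal expansion) = 18.
The elision shares a bar with the next section but does not change this unit's count.

18 measures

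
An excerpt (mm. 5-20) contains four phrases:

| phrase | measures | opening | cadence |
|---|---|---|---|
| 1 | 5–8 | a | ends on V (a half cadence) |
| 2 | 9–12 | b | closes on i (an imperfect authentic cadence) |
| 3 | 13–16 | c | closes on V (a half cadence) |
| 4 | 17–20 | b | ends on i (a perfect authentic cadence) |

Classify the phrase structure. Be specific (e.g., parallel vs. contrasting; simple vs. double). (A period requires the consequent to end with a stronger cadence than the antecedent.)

contrasting double period

Four phrases in two halves: the first half (mm. 5–12) ends with an imperfect authentic cadence, the second (bars 13-20) with a perfect authentic cadence — a large antecedent–consequent pair, i.e. a double period.
Phrase 3 begins with different material from phrase 1, making it contrasting.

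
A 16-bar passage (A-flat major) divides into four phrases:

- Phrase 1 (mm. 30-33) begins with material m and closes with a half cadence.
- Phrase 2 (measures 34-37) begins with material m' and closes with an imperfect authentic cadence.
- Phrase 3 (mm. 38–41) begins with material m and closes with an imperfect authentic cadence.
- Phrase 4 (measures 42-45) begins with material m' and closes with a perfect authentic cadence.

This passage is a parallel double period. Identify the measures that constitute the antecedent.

measures 30–37

In a double period the four phrases pair into a large antecedent (phrases 1–2, ending imperfect authentic cadence) and a large consequent (phrases 3–4, ending perfect authentic cadence). The antecedent spans bars 30–37.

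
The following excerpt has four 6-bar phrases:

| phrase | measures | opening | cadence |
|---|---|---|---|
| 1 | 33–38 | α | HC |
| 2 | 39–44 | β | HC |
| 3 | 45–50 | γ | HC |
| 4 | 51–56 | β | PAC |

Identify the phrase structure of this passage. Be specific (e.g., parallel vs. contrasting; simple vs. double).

Four phrases in two halves: the first half (bars 33–44) ends with a half cadence, the second (mm. 45-56) with a perfect authentic cadence — a large antecedent–consequent pair, i.e. a double period.
Phrase 3 begins with different material from phrase 1, making it contrasting.

contrasting double period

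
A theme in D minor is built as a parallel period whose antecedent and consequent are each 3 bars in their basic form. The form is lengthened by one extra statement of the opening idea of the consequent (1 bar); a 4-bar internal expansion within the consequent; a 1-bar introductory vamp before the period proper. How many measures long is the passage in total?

12 measures

Basic parallel period: 3 + 3 = 6 bars.
6 (basic form) + 1 (extra statement) + 4 (internal expansion) + 1 (introduction) = 12.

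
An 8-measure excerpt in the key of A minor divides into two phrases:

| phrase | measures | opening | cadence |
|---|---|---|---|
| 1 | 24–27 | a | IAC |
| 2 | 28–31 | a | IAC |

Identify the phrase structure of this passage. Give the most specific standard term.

Both phrases have the same opening (a) and the same cadence (imperfect authentic cadence): the second is a restatement, not a consequent, so this is a repeated phrase rather than a period.

repeated phrase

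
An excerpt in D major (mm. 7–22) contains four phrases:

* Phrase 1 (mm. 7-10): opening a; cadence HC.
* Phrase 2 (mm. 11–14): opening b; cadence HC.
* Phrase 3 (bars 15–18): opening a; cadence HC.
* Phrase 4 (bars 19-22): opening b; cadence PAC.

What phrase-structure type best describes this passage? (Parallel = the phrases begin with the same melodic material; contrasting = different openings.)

parallel double period

Four phrases in two halves: the first half (bars 7-14) ends with a half cadence, the second (measures 15–22) with a perfect authentic cadence — a large antecedent–consequent pair, i.e. a double period.
Phrase 3 begins with the same material as phrase 1, making it parallel.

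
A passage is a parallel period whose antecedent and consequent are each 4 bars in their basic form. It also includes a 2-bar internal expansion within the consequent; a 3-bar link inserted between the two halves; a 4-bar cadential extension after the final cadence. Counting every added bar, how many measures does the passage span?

17 measures

Basic parallel period: 4 + 4 = 8 bars.
8 (basic form) + 2 (internal expansion) + 3 (link) + 4 (cadential extension) = 17.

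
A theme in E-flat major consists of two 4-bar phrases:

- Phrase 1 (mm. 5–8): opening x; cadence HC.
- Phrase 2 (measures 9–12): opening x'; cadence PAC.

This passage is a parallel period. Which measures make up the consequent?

The antecedent is the phrase ending with the weaker cadence (half cadence, phrase 1) and the consequent the one ending more conclusively (perfect authentic cadence, phrase 2); the consequent is mm. 9–12.

measures 9–12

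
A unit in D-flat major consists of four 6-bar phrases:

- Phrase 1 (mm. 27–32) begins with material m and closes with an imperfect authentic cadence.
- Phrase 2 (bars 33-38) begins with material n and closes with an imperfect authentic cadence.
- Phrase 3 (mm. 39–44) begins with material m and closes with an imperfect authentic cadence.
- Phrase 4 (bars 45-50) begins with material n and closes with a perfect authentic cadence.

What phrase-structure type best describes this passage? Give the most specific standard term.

parallel double period

Four phrases in two halves: the first half (mm. 27–38) ends with an imperfect authentic cadence, the second (bars 39–50) with a perfect authentic cadence — a large antecedent–consequent pair, i.e. a double period.
Phrase 3 begins with the same material as phrase 1, making it parallel.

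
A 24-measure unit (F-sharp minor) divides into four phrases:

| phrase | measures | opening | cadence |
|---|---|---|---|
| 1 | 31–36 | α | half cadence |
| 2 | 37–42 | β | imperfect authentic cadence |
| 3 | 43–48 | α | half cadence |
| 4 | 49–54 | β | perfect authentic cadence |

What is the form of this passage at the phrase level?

parallel double period

Four phrases in two halves: the first half (measures 31-42) ends with an imperfect authentic cadence, the second (mm. 43–54) with a perfect authentic cadence — a large antecedent–consequent pair, i.e. a double period.
Phrase 3 begins with the same material as phrase 1, making it parallel.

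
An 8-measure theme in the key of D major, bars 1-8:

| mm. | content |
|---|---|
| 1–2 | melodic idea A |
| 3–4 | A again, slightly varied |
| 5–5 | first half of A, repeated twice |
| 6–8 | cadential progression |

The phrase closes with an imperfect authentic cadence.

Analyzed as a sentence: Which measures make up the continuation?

After the presentation (bars 1–4), the continuation covers the fragmentation through the cadence: measures 5–8.

measures 5–8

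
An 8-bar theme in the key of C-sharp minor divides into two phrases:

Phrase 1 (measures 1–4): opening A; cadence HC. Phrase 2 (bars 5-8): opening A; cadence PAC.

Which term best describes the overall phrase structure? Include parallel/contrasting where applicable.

parallel period

Phrase 1 ends with a half cadence (weaker) and phrase 2 with a perfect authentic cadence (stronger): antecedent + consequent = a period.
The two phrases open with the same material (A / A), so the period is parallel.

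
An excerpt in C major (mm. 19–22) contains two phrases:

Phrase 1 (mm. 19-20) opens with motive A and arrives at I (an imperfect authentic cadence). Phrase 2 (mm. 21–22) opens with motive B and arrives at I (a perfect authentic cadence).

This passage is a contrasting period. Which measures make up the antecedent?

measures 19–20

The antecedent is the phrase ending with the weaker cadence (imperfect authentic cadence, phrase 1) and the consequent the one ending more conclusively (perfect authentic cadence, phrase 2); the antecedent is mm. 19–20.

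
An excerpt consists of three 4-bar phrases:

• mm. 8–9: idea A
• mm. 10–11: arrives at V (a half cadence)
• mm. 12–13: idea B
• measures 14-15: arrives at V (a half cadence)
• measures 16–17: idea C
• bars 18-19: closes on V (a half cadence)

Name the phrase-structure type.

The final phrase closes with a half cadence, which is not stronger than the preceding half cadence; the 3 phrases lack an overall antecedent–consequent design and so form a phrase group.

phrase group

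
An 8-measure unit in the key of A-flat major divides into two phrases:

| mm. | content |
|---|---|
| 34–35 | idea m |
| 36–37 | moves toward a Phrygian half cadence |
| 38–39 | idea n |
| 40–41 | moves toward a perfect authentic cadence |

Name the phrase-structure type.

Phrase 1 ends with a Phrygian half cadence (weaker) and phrase 2 with a perfect authentic cadence (stronger): antecedent + consequent = a period.
The two phrases open with different material (m / n), so the period is contrasting.

contrasting period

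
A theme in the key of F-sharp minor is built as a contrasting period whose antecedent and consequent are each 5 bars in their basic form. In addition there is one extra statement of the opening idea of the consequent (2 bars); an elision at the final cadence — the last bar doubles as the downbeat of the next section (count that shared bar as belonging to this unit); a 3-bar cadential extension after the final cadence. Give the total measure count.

15 measures

Basic contrasting period: 5 + 5 = 10 bars.
10 (basic form) + 2 (extra statement) + 3 (cadential extension) = 15.
The elision shares a bar with the next section but does not change this unit's count.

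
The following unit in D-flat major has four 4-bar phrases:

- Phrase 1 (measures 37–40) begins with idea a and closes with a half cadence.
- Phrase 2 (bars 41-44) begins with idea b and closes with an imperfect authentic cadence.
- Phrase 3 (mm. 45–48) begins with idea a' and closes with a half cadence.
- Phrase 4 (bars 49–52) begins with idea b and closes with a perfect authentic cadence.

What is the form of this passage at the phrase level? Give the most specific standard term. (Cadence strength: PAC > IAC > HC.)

parallel double period

Four phrases in two halves: the first half (mm. 37–44) ends with an imperfect authentic cadence, the second (measures 45–52) with a perfect authentic cadence — a large antecedent–consequent pair, i.e. a double period.
Phrase 3 begins with the same material as phrase 1, making it parallel.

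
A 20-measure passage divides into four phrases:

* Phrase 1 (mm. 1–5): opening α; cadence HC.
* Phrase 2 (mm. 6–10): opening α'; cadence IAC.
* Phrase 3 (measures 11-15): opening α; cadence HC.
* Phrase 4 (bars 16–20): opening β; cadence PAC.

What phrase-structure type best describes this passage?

parallel double period

Four phrases in two halves: the first half (bars 1-10) ends with an imperfect authentic cadence, the second (mm. 11–20) with a perfect authentic cadence — a large antecedent–consequent pair, i.e. a double period.
Phrase 3 begins with the same material as phrase 1, making it parallel.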